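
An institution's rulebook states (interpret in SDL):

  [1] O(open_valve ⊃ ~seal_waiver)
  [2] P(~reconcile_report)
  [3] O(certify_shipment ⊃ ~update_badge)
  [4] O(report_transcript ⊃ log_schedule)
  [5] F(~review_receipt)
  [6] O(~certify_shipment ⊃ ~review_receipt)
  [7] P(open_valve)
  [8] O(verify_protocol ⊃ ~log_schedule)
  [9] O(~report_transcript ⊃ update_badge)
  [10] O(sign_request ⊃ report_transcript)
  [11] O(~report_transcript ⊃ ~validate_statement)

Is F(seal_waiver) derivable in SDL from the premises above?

No

Premise 1 is O(open_valve ⊃ ~seal_waiver), but O(open_valve) is not derivable from the premises (the permission P(open_valve) asserts only ~O(~open_valve), not O(open_valve)), so it does not yield O(~seal_waiver).
No other premise forces O(~seal_waiver). An ideal world satisfying every premise can still have seal_waiver true, so F(seal_waiver) is not derivable.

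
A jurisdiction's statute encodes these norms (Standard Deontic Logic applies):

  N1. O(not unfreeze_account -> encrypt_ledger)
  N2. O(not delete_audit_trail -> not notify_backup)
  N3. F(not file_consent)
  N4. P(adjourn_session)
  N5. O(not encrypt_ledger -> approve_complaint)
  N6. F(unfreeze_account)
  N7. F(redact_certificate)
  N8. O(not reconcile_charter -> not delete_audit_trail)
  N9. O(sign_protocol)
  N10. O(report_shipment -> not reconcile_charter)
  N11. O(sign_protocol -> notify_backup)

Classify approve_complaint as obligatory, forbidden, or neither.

Neither

Premise 5 is O(not encrypt_ledger -> approve_complaint), but O(not encrypt_ledger) is not derivable from the premises, so it does not yield O(approve_complaint).
No premise or chain of K-axiom applications forces O(approve_complaint), and none forces O(not approve_complaint). So approve_complaint is neither obligatory nor forbidden under these norms.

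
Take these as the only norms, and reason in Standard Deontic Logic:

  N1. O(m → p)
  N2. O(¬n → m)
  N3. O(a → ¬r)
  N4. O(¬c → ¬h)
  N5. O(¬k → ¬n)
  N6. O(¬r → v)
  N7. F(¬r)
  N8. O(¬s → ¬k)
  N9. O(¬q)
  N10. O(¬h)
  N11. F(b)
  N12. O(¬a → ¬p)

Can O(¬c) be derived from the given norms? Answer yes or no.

Premise 4 is O(¬c → ¬h); even if O(¬h) held, inferring O(¬c) would be affirming the consequent — invalid.
No other premise forces O(¬c). An ideal world satisfying every premise can still have ¬c false, so O(¬c) is not derivable.

No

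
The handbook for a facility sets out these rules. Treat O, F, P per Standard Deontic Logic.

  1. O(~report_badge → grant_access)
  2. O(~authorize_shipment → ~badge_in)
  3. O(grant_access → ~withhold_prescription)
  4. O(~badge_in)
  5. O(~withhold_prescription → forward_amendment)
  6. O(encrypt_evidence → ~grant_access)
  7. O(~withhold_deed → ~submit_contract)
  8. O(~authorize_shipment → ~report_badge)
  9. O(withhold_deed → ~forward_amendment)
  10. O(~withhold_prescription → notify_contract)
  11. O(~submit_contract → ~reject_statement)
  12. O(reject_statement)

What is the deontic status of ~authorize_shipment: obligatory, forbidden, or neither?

Premise 12 gives O(reject_statement).
Premise 11, O(~submit_contract → ~reject_statement), contraposes to O(reject_statement → submit_contract); with O(reject_statement) we get O(submit_contract).
The contrapositive of premise 7 (O(~withhold_deed → ~submit_contract)) is O(submit_contract → withhold_deed), and O(submit_contract) is already established, so O(withhold_deed).
From O(withhold_deed) and premise 9, O(withhold_deed → ~forward_amendment), we obtain O(~forward_amendment).
The contrapositive of premise 5 (O(~withhold_prescription → forward_amendment)) is O(~forward_amendment → withhold_prescription), and O(~forward_amendment) is already established, so O(withhold_prescription).
Premise 3 is O(grant_access → ~withhold_prescription); contrapositively O(withhold_prescription → ~grant_access). Since O(withhold_prescription) holds, K gives O(~grant_access).
Premise 1 is O(~report_badge → grant_access); contrapositively O(~grant_access → report_badge). Since O(~grant_access) holds, K gives O(report_badge).
The contrapositive of premise 8 (O(~authorize_shipment → ~report_badge)) is O(report_badge → authorize_shipment), and O(report_badge) is already established, so O(authorize_shipment).
Premises 2, 4, 6, 10 do not contribute to this derivation.
Thus O(authorize_shipment), which is F(~authorize_shipment): ~authorize_shipment is forbidden.

Forbidden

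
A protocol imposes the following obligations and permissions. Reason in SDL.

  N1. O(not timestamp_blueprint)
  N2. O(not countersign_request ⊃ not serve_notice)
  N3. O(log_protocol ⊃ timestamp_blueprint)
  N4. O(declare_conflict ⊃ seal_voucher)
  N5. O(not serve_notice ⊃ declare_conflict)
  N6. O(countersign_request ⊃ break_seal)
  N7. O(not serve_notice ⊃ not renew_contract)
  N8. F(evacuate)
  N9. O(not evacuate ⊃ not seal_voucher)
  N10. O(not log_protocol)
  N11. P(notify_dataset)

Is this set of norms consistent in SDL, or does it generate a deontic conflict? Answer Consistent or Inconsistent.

Premise 3 is O(log_protocol ⊃ timestamp_blueprint), but O(log_protocol) is not derivable from the premises, so it does not yield O(timestamp_blueprint).
So O(timestamp_blueprint) is not derivable, and the apparent clash with O(not timestamp_blueprint) does not arise.
A world satisfying every obligation exists (e.g. break_seal=true, countersign_request=true, declare_conflict=false, evacuate=false, log_protocol=false, notify_dataset=false, renew_contract=false, seal_voucher=false, serve_notice=true, timestamp_blueprint=false); no atom is both obligatory and forbidden, so the set is consistent.

Consistent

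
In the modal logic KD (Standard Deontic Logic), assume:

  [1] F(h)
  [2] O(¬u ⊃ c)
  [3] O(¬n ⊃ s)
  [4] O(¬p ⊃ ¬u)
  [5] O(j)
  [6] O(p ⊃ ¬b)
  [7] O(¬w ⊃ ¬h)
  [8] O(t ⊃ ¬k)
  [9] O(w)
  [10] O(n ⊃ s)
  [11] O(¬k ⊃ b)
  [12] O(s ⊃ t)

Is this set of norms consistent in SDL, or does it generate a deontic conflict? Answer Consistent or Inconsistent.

Premise 7 is O(¬w ⊃ ¬h); even if O(¬h) held, inferring O(¬w) would be affirming the consequent — invalid.
So O(¬w) is not derivable, and the apparent clash with O(w) does not arise.
A world satisfying every obligation exists (e.g. b=true, c=true, h=false, j=true, k=false, n=false, p=false, s=true, t=true, u=false, w=true); no atom is both obligatory and forbidden, so the set is consistent.

Consistent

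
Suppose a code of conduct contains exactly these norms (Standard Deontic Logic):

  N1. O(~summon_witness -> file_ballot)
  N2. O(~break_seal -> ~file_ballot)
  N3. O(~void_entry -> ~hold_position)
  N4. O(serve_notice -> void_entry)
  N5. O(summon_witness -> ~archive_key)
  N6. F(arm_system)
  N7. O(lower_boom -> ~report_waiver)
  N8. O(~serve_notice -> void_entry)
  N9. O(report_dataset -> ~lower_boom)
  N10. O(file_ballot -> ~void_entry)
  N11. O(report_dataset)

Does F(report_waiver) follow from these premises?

No

Premise 7 is O(lower_boom -> ~report_waiver), but O(lower_boom) is not derivable from the premises, so it does not yield O(~report_waiver).
No other premise forces O(~report_waiver). An ideal world satisfying every premise can still have report_waiver true, so F(report_waiver) is not derivable.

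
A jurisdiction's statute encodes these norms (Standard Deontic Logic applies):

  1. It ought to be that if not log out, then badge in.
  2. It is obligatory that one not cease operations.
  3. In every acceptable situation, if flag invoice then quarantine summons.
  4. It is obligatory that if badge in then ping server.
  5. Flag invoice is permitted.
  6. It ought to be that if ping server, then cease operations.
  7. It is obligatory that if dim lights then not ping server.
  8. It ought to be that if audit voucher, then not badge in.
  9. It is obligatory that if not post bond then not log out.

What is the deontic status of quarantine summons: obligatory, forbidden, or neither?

Premise 3 is O(flag_invoice → quarantine_summons), but O(flag_invoice) is not derivable from the premises (the permission P(flag_invoice) asserts only ¬O(¬flag_invoice), not O(flag_invoice)), so it does not yield O(quarantine_summons).
No premise or chain of K-axiom applications forces O(quarantine_summons), and none forces O(¬quarantine_summons). So quarantine_summons is neither obligatory nor forbidden under these norms.

Neither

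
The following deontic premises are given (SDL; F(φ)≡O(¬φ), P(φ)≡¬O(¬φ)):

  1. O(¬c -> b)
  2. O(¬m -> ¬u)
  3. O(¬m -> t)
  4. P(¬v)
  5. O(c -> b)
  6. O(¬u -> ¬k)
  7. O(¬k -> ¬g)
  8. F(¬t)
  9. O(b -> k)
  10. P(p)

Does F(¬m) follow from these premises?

By case analysis on ¬c: premise 1 gives O(¬c -> b) and premise 5 gives O(c -> b), so O(b) either way.
Applying K to premise 9 (O(b -> k)) and O(b) yields O(k).
The contrapositive of premise 6 (O(¬u -> ¬k)) is O(k -> u), and O(k) is already established, so O(u).
Premise 2 is O(¬m -> ¬u); contrapositively O(u -> m). Since O(u) holds, K gives O(m).
Premises 3, 4, 7, 8, 10 do not contribute to this derivation.
So O(m) holds, i.e. F(¬m). The claim follows.

Yes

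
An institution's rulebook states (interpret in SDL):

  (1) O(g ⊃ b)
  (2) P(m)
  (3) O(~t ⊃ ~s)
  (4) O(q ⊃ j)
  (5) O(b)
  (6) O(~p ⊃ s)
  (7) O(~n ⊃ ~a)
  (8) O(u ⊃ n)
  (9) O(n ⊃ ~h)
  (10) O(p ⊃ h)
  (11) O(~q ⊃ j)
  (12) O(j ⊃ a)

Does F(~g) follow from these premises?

No

Premise 1 is O(g ⊃ b); even if O(b) held, inferring O(g) would be affirming the consequent — invalid.
No other premise forces O(g). An ideal world satisfying every premise can still have ~g true, so F(~g) is not derivable.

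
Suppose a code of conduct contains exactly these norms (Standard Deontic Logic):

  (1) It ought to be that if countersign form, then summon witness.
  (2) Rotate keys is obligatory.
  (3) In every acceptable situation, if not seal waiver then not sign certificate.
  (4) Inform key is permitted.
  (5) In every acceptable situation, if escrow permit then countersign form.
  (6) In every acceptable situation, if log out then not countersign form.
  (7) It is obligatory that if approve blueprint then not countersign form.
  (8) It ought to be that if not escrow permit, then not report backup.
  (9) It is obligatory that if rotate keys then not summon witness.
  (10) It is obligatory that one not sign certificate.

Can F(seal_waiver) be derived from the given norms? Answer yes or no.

No

Premise 3 is O(¬seal_waiver → ¬sign_certificate); even if O(¬sign_certificate) held, inferring O(¬seal_waiver) would be affirming the consequent — invalid.
No other premise forces O(¬seal_waiver). An ideal world satisfying every premise can still have seal_waiver true, so F(seal_waiver) is not derivable.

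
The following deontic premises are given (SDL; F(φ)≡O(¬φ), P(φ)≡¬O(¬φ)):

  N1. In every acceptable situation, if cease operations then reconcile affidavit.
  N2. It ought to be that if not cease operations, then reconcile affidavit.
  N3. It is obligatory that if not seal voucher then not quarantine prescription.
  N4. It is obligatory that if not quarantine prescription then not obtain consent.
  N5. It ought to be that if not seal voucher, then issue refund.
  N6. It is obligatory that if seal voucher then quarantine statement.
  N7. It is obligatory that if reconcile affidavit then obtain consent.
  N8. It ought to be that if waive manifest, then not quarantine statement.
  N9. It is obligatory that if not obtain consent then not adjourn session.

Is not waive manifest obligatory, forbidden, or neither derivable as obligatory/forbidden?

Obligatory

By case analysis on ¬cease_operations: premise 2 gives O(¬cease_operations → reconcile_affidavit) and premise 1 gives O(cease_operations → reconcile_affidavit), so O(reconcile_affidavit) either way.
With premise 7, O(reconcile_affidavit → obtain_consent), the K-axiom yields O(obtain_consent).
The contrapositive of premise 4 (O(¬quarantine_prescription → ¬obtain_consent)) is O(obtain_consent → quarantine_prescription), and O(obtain_consent) is already established, so O(quarantine_prescription).
The contrapositive of premise 3 (O(¬seal_voucher → ¬quarantine_prescription)) is O(quarantine_prescription → seal_voucher), and O(quarantine_prescription) is already established, so O(seal_voucher).
From O(seal_voucher) and premise 6, O(seal_voucher → quarantine_statement), we obtain O(quarantine_statement).
Premise 8, O(waive_manifest → ¬quarantine_statement), contraposes to O(quarantine_statement → ¬waive_manifest); with O(quarantine_statement) we get O(¬waive_manifest).
Premises 5, 9 do not contribute to this derivation.
Hence ¬waive_manifest is obligatory.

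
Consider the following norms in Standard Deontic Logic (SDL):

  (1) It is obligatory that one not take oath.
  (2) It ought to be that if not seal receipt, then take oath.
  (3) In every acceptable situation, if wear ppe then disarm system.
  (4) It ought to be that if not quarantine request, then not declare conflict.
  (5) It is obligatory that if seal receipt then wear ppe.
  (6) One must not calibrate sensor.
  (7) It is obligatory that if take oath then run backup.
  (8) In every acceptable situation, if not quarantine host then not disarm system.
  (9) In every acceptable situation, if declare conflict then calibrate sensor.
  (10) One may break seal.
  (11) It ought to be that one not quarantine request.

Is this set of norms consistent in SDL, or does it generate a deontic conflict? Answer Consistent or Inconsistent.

Premise 9 is O(declare_conflict → calibrate_sensor), but O(declare_conflict) is not derivable from the premises, so it does not yield O(calibrate_sensor).
So O(calibrate_sensor) is not derivable, and the apparent clash with O(¬calibrate_sensor) does not arise.
A world satisfying every obligation exists (e.g. break_seal=false, calibrate_sensor=false, declare_conflict=false, disarm_system=true, quarantine_host=true, quarantine_request=false, run_backup=false, seal_receipt=true, take_oath=false, wear_ppe=true); no atom is both obligatory and forbidden, so the set is consistent.

Consistent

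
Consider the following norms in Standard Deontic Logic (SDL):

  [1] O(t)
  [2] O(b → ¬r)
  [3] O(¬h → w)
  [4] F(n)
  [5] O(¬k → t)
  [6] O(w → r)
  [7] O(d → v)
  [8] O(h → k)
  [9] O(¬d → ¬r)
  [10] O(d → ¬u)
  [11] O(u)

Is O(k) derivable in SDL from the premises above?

Yes

Premise 11 gives O(u).
Premise 10, O(d → ¬u), contraposes to O(u → ¬d); with O(u) we get O(¬d).
Applying K to premise 9 (O(¬d → ¬r)) and O(¬d) yields O(¬r).
The contrapositive of premise 6 (O(w → r)) is O(¬r → ¬w), and O(¬r) is already established, so O(¬w).
Premise 3 is O(¬h → w); contrapositively O(¬w → h). Since O(¬w) holds, K gives O(h).
Premise 8 is O(h → k); since O(h), deontic closure gives O(k).
Premises 1, 2, 4, 5, 7 do not contribute to this derivation.
So O(k) follows.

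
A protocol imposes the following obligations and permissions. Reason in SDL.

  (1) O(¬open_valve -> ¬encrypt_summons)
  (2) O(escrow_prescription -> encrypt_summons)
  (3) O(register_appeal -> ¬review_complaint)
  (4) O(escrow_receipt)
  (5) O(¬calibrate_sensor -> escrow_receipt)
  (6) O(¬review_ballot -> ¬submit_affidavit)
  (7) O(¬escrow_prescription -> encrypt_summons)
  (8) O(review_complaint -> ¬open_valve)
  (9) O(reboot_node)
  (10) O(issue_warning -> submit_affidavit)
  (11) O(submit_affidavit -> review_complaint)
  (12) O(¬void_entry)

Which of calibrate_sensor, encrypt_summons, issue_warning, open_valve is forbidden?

Premises 2 and 7 cover both cases: O(escrow_prescription -> encrypt_summons) and O(¬escrow_prescription -> encrypt_summons). Since escrow_prescription ∨ ¬escrow_prescription is a tautology, O(encrypt_summons) follows.
Premise 1 is O(¬open_valve -> ¬encrypt_summons); contrapositively O(encrypt_summons -> open_valve). Since O(encrypt_summons) holds, K gives O(open_valve).
Premise 8, O(review_complaint -> ¬open_valve), contraposes to O(open_valve -> ¬review_complaint); with O(open_valve) we get O(¬review_complaint).
Premise 11 is O(submit_affidavit -> review_complaint); contrapositively O(¬review_complaint -> ¬submit_affidavit). Since O(¬review_complaint) holds, K gives O(¬submit_affidavit).
Premise 10 is O(issue_warning -> submit_affidavit); contrapositively O(¬submit_affidavit -> ¬issue_warning). Since O(¬submit_affidavit) holds, K gives O(¬issue_warning).
So O(¬issue_warning) holds, i.e. issue_warning is forbidden. None of the other listed options is forbidden under the premises.

issue_warning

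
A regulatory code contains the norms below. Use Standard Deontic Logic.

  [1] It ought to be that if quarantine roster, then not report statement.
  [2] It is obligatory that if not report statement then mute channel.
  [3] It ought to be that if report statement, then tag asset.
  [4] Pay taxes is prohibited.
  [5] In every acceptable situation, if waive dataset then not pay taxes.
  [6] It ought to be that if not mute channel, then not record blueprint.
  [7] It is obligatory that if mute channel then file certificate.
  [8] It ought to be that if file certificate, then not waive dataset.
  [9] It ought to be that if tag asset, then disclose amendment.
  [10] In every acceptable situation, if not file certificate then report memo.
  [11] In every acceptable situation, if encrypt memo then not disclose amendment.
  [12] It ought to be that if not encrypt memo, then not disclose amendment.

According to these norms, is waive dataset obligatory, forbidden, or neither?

Forbidden

Premises 11 and 12 are O(encrypt_memo → ¬disclose_amendment) and O(¬encrypt_memo → ¬disclose_amendment); every ideal world satisfies encrypt_memo or ¬encrypt_memo, so in either case ¬disclose_amendment holds — hence O(¬disclose_amendment).
Premise 9, O(tag_asset → disclose_amendment), contraposes to O(¬disclose_amendment → ¬tag_asset); with O(¬disclose_amendment) we get O(¬tag_asset).
The contrapositive of premise 3 (O(report_statement → tag_asset)) is O(¬tag_asset → ¬report_statement), and O(¬tag_asset) is already established, so O(¬report_statement).
With premise 2, O(¬report_statement → mute_channel), the K-axiom yields O(mute_channel).
Premise 7 is O(mute_channel → file_certificate); since O(mute_channel), deontic closure gives O(file_certificate).
From O(file_certificate) and premise 8, O(file_certificate → ¬waive_dataset), we obtain O(¬waive_dataset).
Premises 1, 4, 5, 6, 10 do not contribute to this derivation.
Thus O(¬waive_dataset), which is F(waive_dataset): waive_dataset is forbidden.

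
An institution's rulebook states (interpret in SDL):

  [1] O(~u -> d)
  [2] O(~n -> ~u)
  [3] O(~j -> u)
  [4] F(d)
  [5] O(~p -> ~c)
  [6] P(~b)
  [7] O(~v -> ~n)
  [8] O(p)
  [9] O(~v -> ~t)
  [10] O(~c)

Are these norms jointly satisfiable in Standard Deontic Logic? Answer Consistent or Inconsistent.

Consistent

Premise 5 is O(~p -> ~c); even if O(~c) held, inferring O(~p) would be affirming the consequent — invalid.
So O(~p) is not derivable, and the apparent clash with O(p) does not arise.
A world satisfying every obligation exists (e.g. b=false, c=false, d=false, j=false, n=true, p=true, t=false, u=true, v=true); no atom is both obligatory and forbidden, so the set is consistent.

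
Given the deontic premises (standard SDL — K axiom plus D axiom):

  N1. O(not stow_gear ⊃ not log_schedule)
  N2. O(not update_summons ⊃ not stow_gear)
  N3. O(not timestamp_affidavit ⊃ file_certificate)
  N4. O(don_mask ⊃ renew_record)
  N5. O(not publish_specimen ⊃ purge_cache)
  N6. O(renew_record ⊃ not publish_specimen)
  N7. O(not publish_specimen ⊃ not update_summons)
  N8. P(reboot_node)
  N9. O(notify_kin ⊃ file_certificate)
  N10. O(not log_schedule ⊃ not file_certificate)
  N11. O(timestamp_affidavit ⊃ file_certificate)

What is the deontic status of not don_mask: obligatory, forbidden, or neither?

Obligatory

Premises 11 and 3 cover both cases: O(timestamp_affidavit ⊃ file_certificate) and O(not timestamp_affidavit ⊃ file_certificate). Since timestamp_affidavit ∨ not timestamp_affidavit is a tautology, O(file_certificate) follows.
Premise 10, O(not log_schedule ⊃ not file_certificate), contraposes to O(file_certificate ⊃ log_schedule); with O(file_certificate) we get O(log_schedule).
The contrapositive of premise 1 (O(not stow_gear ⊃ not log_schedule)) is O(log_schedule ⊃ stow_gear), and O(log_schedule) is already established, so O(stow_gear).
The contrapositive of premise 2 (O(not update_summons ⊃ not stow_gear)) is O(stow_gear ⊃ update_summons), and O(stow_gear) is already established, so O(update_summons).
Premise 7, O(not publish_specimen ⊃ not update_summons), contraposes to O(update_summons ⊃ publish_specimen); with O(update_summons) we get O(publish_specimen).
Premise 6, O(renew_record ⊃ not publish_specimen), contraposes to O(publish_specimen ⊃ not renew_record); with O(publish_specimen) we get O(not renew_record).
Premise 4, O(don_mask ⊃ renew_record), contraposes to O(not renew_record ⊃ not don_mask); with O(not renew_record) we get O(not don_mask).
Premises 5, 8, 9 do not contribute to this derivation.
Hence not don_mask is obligatory.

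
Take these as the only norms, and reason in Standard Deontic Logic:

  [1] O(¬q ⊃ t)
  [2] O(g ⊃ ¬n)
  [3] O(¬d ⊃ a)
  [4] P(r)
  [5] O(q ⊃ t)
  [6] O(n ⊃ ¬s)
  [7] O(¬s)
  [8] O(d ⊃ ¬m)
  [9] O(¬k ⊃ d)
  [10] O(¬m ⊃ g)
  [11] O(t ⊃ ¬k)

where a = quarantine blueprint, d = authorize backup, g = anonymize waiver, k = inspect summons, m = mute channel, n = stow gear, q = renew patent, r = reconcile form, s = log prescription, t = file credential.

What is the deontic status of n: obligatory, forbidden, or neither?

Premises 5 and 1 are O(q ⊃ t) and O(¬q ⊃ t); every ideal world satisfies q or ¬q, so in either case t holds — hence O(t).
From O(t) and premise 11, O(t ⊃ ¬k), we obtain O(¬k).
With premise 9, O(¬k ⊃ d), the K-axiom yields O(d).
From O(d) and premise 8, O(d ⊃ ¬m), we obtain O(¬m).
Premise 10 is O(¬m ⊃ g); since O(¬m), deontic closure gives O(g).
From O(g) and premise 2, O(g ⊃ ¬n), we obtain O(¬n).
Premises 3, 4, 6, 7 do not contribute to this derivation.
Thus O(¬n), which is F(n): n is forbidden.

Forbidden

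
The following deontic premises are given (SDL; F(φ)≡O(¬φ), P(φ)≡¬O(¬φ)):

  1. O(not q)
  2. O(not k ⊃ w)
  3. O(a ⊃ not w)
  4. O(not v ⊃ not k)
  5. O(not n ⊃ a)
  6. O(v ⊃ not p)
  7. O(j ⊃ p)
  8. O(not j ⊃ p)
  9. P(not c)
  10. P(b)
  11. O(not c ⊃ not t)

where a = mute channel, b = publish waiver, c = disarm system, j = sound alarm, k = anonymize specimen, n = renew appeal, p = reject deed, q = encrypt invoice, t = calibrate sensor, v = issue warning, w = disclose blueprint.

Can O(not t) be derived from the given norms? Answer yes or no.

No

Premise 11 is O(not c ⊃ not t), but O(not c) is not derivable from the premises (the permission P(not c) asserts only not O(c), not O(not c)), so it does not yield O(not t).
No other premise forces O(not t). An ideal world satisfying every premise can still have not t false, so O(not t) is not derivable.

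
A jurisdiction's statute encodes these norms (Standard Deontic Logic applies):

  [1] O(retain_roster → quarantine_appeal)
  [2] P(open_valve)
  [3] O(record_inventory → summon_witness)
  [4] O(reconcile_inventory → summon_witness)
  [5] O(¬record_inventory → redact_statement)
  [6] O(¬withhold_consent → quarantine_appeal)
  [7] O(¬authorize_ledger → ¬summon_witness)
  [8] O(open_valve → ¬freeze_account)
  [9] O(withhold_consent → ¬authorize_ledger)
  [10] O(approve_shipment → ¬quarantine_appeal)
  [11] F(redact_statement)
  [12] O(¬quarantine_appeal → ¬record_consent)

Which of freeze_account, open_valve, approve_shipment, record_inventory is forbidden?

Premise 11 is F(redact_statement), i.e. O(¬redact_statement).
Premise 5, O(¬record_inventory → redact_statement), contraposes to O(¬redact_statement → record_inventory); with O(¬redact_statement) we get O(record_inventory).
Applying K to premise 3 (O(record_inventory → summon_witness)) and O(record_inventory) yields O(summon_witness).
Premise 7 is O(¬authorize_ledger → ¬summon_witness); contrapositively O(summon_witness → authorize_ledger). Since O(summon_witness) holds, K gives O(authorize_ledger).
Premise 9 is O(withhold_consent → ¬authorize_ledger); contrapositively O(authorize_ledger → ¬withhold_consent). Since O(authorize_ledger) holds, K gives O(¬withhold_consent).
With premise 6, O(¬withhold_consent → quarantine_appeal), the K-axiom yields O(quarantine_appeal).
The contrapositive of premise 10 (O(approve_shipment → ¬quarantine_appeal)) is O(quarantine_appeal → ¬approve_shipment), and O(quarantine_appeal) is already established, so O(¬approve_shipment).
So O(¬approve_shipment) holds, i.e. approve_shipment is forbidden. None of the other listed options is forbidden under the premises.

approve_shipment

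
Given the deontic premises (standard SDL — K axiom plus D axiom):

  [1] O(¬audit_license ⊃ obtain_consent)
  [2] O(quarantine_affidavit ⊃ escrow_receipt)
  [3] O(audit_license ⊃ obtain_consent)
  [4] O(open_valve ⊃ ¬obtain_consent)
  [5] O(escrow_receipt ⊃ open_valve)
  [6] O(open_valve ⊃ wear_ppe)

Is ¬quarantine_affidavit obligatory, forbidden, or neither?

Premises 3 and 1 are O(audit_license ⊃ obtain_consent) and O(¬audit_license ⊃ obtain_consent); every ideal world satisfies audit_license or ¬audit_license, so in either case obtain_consent holds — hence O(obtain_consent).
Premise 4, O(open_valve ⊃ ¬obtain_consent), contraposes to O(obtain_consent ⊃ ¬open_valve); with O(obtain_consent) we get O(¬open_valve).
The contrapositive of premise 5 (O(escrow_receipt ⊃ open_valve)) is O(¬open_valve ⊃ ¬escrow_receipt), and O(¬open_valve) is already established, so O(¬escrow_receipt).
The contrapositive of premise 2 (O(quarantine_affidavit ⊃ escrow_receipt)) is O(¬escrow_receipt ⊃ ¬quarantine_affidavit), and O(¬escrow_receipt) is already established, so O(¬quarantine_affidavit).
Premise 6 does not contribute to this derivation.
Hence ¬quarantine_affidavit is obligatory.

Obligatory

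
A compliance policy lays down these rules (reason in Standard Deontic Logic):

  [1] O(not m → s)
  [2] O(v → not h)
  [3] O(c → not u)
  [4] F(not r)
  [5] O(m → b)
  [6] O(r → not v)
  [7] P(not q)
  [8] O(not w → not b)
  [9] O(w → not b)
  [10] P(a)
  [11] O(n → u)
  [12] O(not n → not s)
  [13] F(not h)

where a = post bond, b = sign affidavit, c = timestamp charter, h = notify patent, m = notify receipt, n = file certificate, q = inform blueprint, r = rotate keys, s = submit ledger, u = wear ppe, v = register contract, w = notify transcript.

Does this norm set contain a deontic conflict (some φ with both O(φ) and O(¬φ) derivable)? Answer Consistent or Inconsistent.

Consistent

Premise 2 is O(v → not h), but O(v) is not derivable from the premises, so it does not yield O(not h).
So O(not h) is not derivable, and the apparent clash with O(h) does not arise.
A world satisfying every obligation exists (e.g. a=false, b=false, c=false, h=true, m=false, n=true, q=false, r=true, s=true, u=true, v=false, w=false); no atom is both obligatory and forbidden, so the set is consistent.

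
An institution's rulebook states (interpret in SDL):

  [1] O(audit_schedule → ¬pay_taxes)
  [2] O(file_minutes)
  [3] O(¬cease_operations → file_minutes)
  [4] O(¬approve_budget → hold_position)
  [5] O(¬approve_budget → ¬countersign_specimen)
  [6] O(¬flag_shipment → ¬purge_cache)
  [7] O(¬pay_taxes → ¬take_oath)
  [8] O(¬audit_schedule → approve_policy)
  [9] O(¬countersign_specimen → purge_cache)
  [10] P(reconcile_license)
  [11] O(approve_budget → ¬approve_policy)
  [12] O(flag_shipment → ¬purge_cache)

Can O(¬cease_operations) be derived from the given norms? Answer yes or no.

No

Premise 3 is O(¬cease_operations → file_minutes); even if O(file_minutes) held, inferring O(¬cease_operations) would be affirming the consequent — invalid.
No other premise forces O(¬cease_operations). An ideal world satisfying every premise can still have ¬cease_operations false, so O(¬cease_operations) is not derivable.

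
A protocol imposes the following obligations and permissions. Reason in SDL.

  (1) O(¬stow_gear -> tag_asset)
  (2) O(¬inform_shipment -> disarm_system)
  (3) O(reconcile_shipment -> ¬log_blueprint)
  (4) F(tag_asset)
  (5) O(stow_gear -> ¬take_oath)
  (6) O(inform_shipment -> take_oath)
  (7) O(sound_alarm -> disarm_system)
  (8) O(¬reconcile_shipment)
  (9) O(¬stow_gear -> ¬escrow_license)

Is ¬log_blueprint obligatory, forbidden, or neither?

Premise 3 is O(reconcile_shipment -> ¬log_blueprint), but O(reconcile_shipment) is not derivable from the premises, so it does not yield O(¬log_blueprint).
No premise or chain of K-axiom applications forces O(¬log_blueprint), and none forces O(log_blueprint). So ¬log_blueprint is neither obligatory nor forbidden under these norms.

Neither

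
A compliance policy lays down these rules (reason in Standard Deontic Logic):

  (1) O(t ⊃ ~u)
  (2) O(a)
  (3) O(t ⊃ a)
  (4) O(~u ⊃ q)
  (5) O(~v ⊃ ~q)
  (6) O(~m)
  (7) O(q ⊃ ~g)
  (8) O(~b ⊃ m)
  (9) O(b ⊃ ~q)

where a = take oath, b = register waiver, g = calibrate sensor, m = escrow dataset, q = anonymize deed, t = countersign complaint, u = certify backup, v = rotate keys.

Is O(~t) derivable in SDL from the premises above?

From premise 6 we have O(~m).
The contrapositive of premise 8 (O(~b ⊃ m)) is O(~m ⊃ b), and O(~m) is already established, so O(b).
With premise 9, O(b ⊃ ~q), the K-axiom yields O(~q).
Premise 4, O(~u ⊃ q), contraposes to O(~q ⊃ u); with O(~q) we get O(u).
Premise 1 is O(t ⊃ ~u); contrapositively O(u ⊃ ~t). Since O(u) holds, K gives O(~t).
Premises 2, 3, 5, 7 do not contribute to this derivation.
So O(~t) follows.

Yes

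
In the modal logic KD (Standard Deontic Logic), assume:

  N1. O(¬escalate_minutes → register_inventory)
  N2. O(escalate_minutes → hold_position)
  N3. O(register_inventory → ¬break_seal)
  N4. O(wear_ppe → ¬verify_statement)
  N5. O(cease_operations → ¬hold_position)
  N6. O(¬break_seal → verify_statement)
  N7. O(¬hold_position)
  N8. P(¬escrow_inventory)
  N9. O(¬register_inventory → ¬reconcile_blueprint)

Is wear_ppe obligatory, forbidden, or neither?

From premise 7 we have O(¬hold_position).
The contrapositive of premise 2 (O(escalate_minutes → hold_position)) is O(¬hold_position → ¬escalate_minutes), and O(¬hold_position) is already established, so O(¬escalate_minutes).
From O(¬escalate_minutes) and premise 1, O(¬escalate_minutes → register_inventory), we obtain O(register_inventory).
Applying K to premise 3 (O(register_inventory → ¬break_seal)) and O(register_inventory) yields O(¬break_seal).
Premise 6 is O(¬break_seal → verify_statement); since O(¬break_seal), deontic closure gives O(verify_statement).
Premise 4 is O(wear_ppe → ¬verify_statement); contrapositively O(verify_statement → ¬wear_ppe). Since O(verify_statement) holds, K gives O(¬wear_ppe).
Premises 5, 8, 9 do not contribute to this derivation.
Thus O(¬wear_ppe), which is F(wear_ppe): wear_ppe is forbidden.

Forbidden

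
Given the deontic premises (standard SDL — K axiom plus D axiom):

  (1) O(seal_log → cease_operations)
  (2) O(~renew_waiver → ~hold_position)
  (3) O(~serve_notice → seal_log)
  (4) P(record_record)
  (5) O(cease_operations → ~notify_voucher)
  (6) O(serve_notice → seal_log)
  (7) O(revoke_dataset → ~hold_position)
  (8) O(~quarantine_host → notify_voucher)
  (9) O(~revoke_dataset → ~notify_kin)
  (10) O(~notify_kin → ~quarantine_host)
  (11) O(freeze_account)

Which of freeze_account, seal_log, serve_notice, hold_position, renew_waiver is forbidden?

hold_position

By case analysis on ~serve_notice: premise 3 gives O(~serve_notice → seal_log) and premise 6 gives O(serve_notice → seal_log), so O(seal_log) either way.
From O(seal_log) and premise 1, O(seal_log → cease_operations), we obtain O(cease_operations).
With premise 5, O(cease_operations → ~notify_voucher), the K-axiom yields O(~notify_voucher).
Premise 8, O(~quarantine_host → notify_voucher), contraposes to O(~notify_voucher → quarantine_host); with O(~notify_voucher) we get O(quarantine_host).
The contrapositive of premise 10 (O(~notify_kin → ~quarantine_host)) is O(quarantine_host → notify_kin), and O(quarantine_host) is already established, so O(notify_kin).
Premise 9, O(~revoke_dataset → ~notify_kin), contraposes to O(notify_kin → revoke_dataset); with O(notify_kin) we get O(revoke_dataset).
With premise 7, O(revoke_dataset → ~hold_position), the K-axiom yields O(~hold_position).
So O(~hold_position) holds, i.e. hold_position is forbidden. None of the other listed options is forbidden under the premises.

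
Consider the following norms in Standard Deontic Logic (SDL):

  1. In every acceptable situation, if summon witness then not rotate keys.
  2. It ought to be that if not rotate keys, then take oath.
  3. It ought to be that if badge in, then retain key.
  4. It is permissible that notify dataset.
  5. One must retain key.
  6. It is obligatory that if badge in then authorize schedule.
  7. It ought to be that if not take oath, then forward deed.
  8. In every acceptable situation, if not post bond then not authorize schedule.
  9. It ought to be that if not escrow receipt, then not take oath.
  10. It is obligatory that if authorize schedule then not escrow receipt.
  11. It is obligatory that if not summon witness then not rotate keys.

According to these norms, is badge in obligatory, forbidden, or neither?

Premises 1 and 11 are O(summon_witness → ¬rotate_keys) and O(¬summon_witness → ¬rotate_keys); every ideal world satisfies summon_witness or ¬summon_witness, so in either case ¬rotate_keys holds — hence O(¬rotate_keys).
With premise 2, O(¬rotate_keys → take_oath), the K-axiom yields O(take_oath).
Premise 9, O(¬escrow_receipt → ¬take_oath), contraposes to O(take_oath → escrow_receipt); with O(take_oath) we get O(escrow_receipt).
Premise 10 is O(authorize_schedule → ¬escrow_receipt); contrapositively O(escrow_receipt → ¬authorize_schedule). Since O(escrow_receipt) holds, K gives O(¬authorize_schedule).
The contrapositive of premise 6 (O(badge_in → authorize_schedule)) is O(¬authorize_schedule → ¬badge_in), and O(¬authorize_schedule) is already established, so O(¬badge_in).
Premises 3, 4, 5, 7, 8 do not contribute to this derivation.
Thus O(¬badge_in), which is F(badge_in): badge_in is forbidden.

Forbidden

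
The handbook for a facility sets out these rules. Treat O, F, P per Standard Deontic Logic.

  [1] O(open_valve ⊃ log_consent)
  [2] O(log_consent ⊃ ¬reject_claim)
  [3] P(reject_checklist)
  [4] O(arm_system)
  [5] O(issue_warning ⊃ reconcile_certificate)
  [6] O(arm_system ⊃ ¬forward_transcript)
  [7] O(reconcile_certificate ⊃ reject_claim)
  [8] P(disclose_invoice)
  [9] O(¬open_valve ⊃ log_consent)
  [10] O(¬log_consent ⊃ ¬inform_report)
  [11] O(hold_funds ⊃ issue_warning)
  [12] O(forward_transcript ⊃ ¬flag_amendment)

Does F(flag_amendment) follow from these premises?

No

Premise 12 is O(forward_transcript ⊃ ¬flag_amendment), but O(forward_transcript) is not derivable from the premises, so it does not yield O(¬flag_amendment).
No other premise forces O(¬flag_amendment). An ideal world satisfying every premise can still have flag_amendment true, so F(flag_amendment) is not derivable.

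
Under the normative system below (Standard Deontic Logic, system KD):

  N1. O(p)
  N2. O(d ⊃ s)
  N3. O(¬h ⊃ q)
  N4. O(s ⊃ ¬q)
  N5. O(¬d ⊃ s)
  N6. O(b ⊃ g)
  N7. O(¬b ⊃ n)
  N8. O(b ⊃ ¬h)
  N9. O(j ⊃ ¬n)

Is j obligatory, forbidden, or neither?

Forbidden

Premises 2 and 5 are O(d ⊃ s) and O(¬d ⊃ s); every ideal world satisfies d or ¬d, so in either case s holds — hence O(s).
Applying K to premise 4 (O(s ⊃ ¬q)) and O(s) yields O(¬q).
Premise 3, O(¬h ⊃ q), contraposes to O(¬q ⊃ h); with O(¬q) we get O(h).
Premise 8 is O(b ⊃ ¬h); contrapositively O(h ⊃ ¬b). Since O(h) holds, K gives O(¬b).
From O(¬b) and premise 7, O(¬b ⊃ n), we obtain O(n).
Premise 9, O(j ⊃ ¬n), contraposes to O(n ⊃ ¬j); with O(n) we get O(¬j).
Premises 1, 6 do not contribute to this derivation.
Thus O(¬j), which is F(j): j is forbidden.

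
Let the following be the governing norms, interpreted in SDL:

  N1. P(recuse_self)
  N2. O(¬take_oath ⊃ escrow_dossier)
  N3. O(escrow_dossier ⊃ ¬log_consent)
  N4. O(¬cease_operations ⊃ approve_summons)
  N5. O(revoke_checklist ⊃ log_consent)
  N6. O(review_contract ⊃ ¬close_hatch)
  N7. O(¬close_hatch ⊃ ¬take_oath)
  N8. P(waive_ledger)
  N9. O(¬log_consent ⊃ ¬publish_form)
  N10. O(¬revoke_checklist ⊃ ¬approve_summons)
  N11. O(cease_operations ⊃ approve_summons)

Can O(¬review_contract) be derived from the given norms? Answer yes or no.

Yes

Premises 4 and 11 cover both cases: O(¬cease_operations ⊃ approve_summons) and O(cease_operations ⊃ approve_summons). Since ¬cease_operations ∨ cease_operations is a tautology, O(approve_summons) follows.
The contrapositive of premise 10 (O(¬revoke_checklist ⊃ ¬approve_summons)) is O(approve_summons ⊃ revoke_checklist), and O(approve_summons) is already established, so O(revoke_checklist).
Applying K to premise 5 (O(revoke_checklist ⊃ log_consent)) and O(revoke_checklist) yields O(log_consent).
Premise 3 is O(escrow_dossier ⊃ ¬log_consent); contrapositively O(log_consent ⊃ ¬escrow_dossier). Since O(log_consent) holds, K gives O(¬escrow_dossier).
Premise 2 is O(¬take_oath ⊃ escrow_dossier); contrapositively O(¬escrow_dossier ⊃ take_oath). Since O(¬escrow_dossier) holds, K gives O(take_oath).
Premise 7 is O(¬close_hatch ⊃ ¬take_oath); contrapositively O(take_oath ⊃ close_hatch). Since O(take_oath) holds, K gives O(close_hatch).
The contrapositive of premise 6 (O(review_contract ⊃ ¬close_hatch)) is O(close_hatch ⊃ ¬review_contract), and O(close_hatch) is already established, so O(¬review_contract).
Premises 1, 8, 9 do not contribute to this derivation.
So O(¬review_contract) follows.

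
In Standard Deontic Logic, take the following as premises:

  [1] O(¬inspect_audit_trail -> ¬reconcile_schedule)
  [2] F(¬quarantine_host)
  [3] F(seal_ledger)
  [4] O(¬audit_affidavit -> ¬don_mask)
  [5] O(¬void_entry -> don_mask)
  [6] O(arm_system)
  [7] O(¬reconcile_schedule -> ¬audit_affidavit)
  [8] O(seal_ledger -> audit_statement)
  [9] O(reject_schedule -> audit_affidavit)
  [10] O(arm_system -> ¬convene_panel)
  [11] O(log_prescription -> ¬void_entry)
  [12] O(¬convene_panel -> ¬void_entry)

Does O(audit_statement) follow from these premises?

Premise 8 is O(seal_ledger -> audit_statement), but O(seal_ledger) is not derivable from the premises, so it does not yield O(audit_statement).
No other premise forces O(audit_statement). An ideal world satisfying every premise can still have audit_statement false, so O(audit_statement) is not derivable.

No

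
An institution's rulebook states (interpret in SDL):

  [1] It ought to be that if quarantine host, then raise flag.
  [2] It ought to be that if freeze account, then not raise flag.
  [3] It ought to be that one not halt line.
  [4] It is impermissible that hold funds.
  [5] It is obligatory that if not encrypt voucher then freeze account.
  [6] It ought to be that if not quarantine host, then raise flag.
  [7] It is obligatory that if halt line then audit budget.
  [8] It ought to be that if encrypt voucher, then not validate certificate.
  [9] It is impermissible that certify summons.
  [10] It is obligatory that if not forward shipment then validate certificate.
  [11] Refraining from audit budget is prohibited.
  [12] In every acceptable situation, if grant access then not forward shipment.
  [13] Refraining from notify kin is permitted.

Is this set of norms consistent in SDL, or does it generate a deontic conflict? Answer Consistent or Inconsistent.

Consistent

Premise 7 is O(halt_line → audit_budget); even if O(audit_budget) held, inferring O(halt_line) would be affirming the consequent — invalid.
So O(halt_line) is not derivable, and the apparent clash with O(¬halt_line) does not arise.
A world satisfying every obligation exists (e.g. audit_budget=true, certify_summons=false, encrypt_voucher=true, forward_shipment=true, freeze_account=false, grant_access=false, halt_line=false, hold_funds=false, notify_kin=false, quarantine_host=false, raise_flag=true, validate_certificate=false); no atom is both obligatory and forbidden, so the set is consistent.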